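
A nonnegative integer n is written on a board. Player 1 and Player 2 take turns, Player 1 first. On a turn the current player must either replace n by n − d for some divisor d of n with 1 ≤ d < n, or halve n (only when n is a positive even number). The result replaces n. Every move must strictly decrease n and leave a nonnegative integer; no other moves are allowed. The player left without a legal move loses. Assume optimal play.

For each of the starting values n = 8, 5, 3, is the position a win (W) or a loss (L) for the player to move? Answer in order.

8: W, 5: L, 3: L

Build the W/L table. Terminal = L. A non-terminal position is W if it has a move to some L; otherwise it is L.
n=0: no move → L
n=1: no move → L
n=2: reaches L-position 1 → W
n=3: only reaches 2(W), which is W → L
n=4: reaches L-position 3 → W
n=5: only reaches 4(W), which is W → L
n=6: reaches L-position 3 → W
n=7: only reaches 6(W), which is W → L
n=8: reaches L-position 7 → W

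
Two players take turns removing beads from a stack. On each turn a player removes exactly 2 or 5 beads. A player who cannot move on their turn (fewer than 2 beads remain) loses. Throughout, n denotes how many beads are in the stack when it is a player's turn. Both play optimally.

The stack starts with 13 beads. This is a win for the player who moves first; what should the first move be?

Label each position W (a win for the player to move) or L (a loss). A position with no legal move is L; any other position is W exactly when some move reaches an L, and L when every move reaches a W.
n=0: no move → L
n=1: no move → L
n=2: can move to 0, which is L ⇒ W
n=3: can move to 1, which is L ⇒ W
n=4: the only move is to 2(W), a W ⇒ L
n=5: can move to 0, which is L ⇒ W
n=6: can move to 4, which is L ⇒ W
n=7: moves to 5(W), 2(W); every one is W ⇒ L
n=8: moves to 6(W), 3(W); every one is W ⇒ L
n=9: can move to 7, which is L ⇒ W
n=10: can move to 8, which is L ⇒ W
n=11: moves to 9(W), 6(W); every one is W ⇒ L
n=12: can move to 7, which is L ⇒ W
n=13: can move to 11, which is L ⇒ W
From 13, the L positions reachable in one move are: 11, 8. Any move reaching one of these is winning.

Remove 2, leaving 11.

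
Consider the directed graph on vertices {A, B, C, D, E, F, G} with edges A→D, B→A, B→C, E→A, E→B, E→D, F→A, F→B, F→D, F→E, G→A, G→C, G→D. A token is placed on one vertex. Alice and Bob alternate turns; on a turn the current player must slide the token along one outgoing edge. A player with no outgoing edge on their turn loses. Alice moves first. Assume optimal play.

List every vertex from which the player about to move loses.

C, D

Compute win/loss labels from the base case upward. A position with no move is L. Any other position is W if it can reach an L in one move, else L.
Every edge goes from a vertex to one that appears earlier in the order D, C, A, B, G, E, F, so processing vertices in that order labels each vertex after all of its successors.
D: no outgoing edge → L
C: no outgoing edge → L
A: can move to D, which is L ⇒ W
B: can move to C, which is L ⇒ W
G: can move to C, which is L ⇒ W
E: can move to D, which is L ⇒ W
F: can move to D, which is L ⇒ W
Reading off the rows marked L gives the requested list; there are 2 such vertices.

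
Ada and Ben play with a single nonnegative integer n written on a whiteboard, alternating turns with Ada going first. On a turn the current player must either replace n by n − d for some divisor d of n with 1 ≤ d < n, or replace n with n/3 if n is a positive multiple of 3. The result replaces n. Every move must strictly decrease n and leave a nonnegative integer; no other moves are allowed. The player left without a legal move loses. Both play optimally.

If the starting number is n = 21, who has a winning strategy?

Ada wins.

Build the W/L table. Terminal = L. A non-terminal position is W if it has a move to some L; otherwise it is L.
n=0: no move → L
n=1: no move → L
n=2: reaches L-position 1 → W
n=3: reaches L-position 1 → W
n=4: only reaches 2(W), 3(W), all W → L
n=5: reaches L-position 4 → W
n=6: reaches L-position 4 → W
n=7: only reaches 6(W), which is W → L
n=8: reaches L-position 4 → W
n=9: only reaches 3(W), 6(W), 8(W), all W → L
n=10: reaches L-position 9 → W
n=11: only reaches 10(W), which is W → L
n=12: reaches L-position 4 → W
n=13: only reaches 12(W), which is W → L
n=14: reaches L-position 7 → W
n=15: only reaches 5(W), 10(W), 12(W), 14(W), all W → L
n=16: reaches L-position 15 → W
n=17: only reaches 16(W), which is W → L
n=18: reaches L-position 9 → W
n=19: only reaches 18(W), which is W → L
n=20: reaches L-position 15 → W
n=21: reaches L-position 7 → W
The starting position 21 is W: Ada should move to 7, handing over an L position.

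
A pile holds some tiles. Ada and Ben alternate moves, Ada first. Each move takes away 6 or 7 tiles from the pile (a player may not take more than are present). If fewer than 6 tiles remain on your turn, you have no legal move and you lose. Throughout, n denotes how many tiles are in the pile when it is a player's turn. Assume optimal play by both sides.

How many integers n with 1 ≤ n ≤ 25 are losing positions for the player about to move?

11

Use the standard recursion: the mover loses at a terminal position; elsewhere, the mover wins exactly when some move hands the opponent an L position.
n=0: no move → L
n=1: no move → L
n=2: no move → L
n=3: no move → L
n=4: no move → L
n=5: no move → L
n=6: →0(L), so W
n=7: →1(L), so W
n=8: →2(L), so W
n=9: →3(L), so W
n=10: →4(L), so W
n=11: →5(L), so W
n=12: →5(L), so W
n=13: →7(W), 6(W) — all W, so L
n=14: →8(W), 7(W) — all W, so L
n=15: →9(W), 8(W) — all W, so L
n=16: →10(W), 9(W) — all W, so L
n=17: →11(W), 10(W) — all W, so L
n=18: →12(W), 11(W) — all W, so L
n=19: →13(L), so W
n=20: →14(L), so W
n=21: →15(L), so W
n=22: →16(L), so W
n=23: →17(L), so W
n=24: →18(L), so W
n=25: →18(L), so W
L entries with 1 ≤ n ≤ 25 (n=0 is outside the asked range and is not counted): n = 1, 2, 3, 4, 5, 13, 14, 15, 16, 17, 18; that makes 11.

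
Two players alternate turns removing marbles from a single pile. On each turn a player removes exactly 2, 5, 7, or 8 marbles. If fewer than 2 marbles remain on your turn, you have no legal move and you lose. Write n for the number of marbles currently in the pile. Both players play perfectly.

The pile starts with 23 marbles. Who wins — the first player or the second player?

Classify positions by backward induction: terminal positions (no move available) are L. From any other position, the mover wins iff some move reaches an L.
n=0: no move → L
n=1: no move → L
n=2: reaches L-position 0 → W
n=3: reaches L-position 1 → W
n=4: only reaches 2(W), which is W → L
n=5: reaches L-position 0 → W
n=6: reaches L-position 4 → W
n=7: reaches L-position 0 → W
n=8: reaches L-position 1 → W
n=9: reaches L-position 4 → W
n=10: only reaches 8(W), 5(W), 3(W), 2(W), all W → L
n=11: reaches L-position 4 → W
n=12: reaches L-position 10 → W
n=13: only reaches 11(W), 8(W), 6(W), 5(W), all W → L
n=14: only reaches 12(W), 9(W), 7(W), 6(W), all W → L
n=15: reaches L-position 13 → W
n=16: reaches L-position 14 → W
n=17: reaches L-position 10 → W
n=18: reaches L-position 13 → W
n=19: reaches L-position 14 → W
n=20: reaches L-position 13 → W
n=21: reaches L-position 14 → W
n=22: reaches L-position 14 → W
n=23: only reaches 21(W), 18(W), 16(W), 15(W), all W → L
Every move from 23 reaches a W position, so the mover loses.

The second player wins.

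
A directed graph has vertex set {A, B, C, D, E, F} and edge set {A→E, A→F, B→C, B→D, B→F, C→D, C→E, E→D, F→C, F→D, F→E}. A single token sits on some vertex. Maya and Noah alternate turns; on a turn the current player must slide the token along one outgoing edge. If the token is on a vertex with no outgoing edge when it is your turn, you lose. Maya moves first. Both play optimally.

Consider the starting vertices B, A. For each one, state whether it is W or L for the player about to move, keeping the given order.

Compute win/loss labels from the base case upward. A position with no move is L. Any other position is W if it can reach an L in one move, else L.
Every edge goes from a vertex to one that appears earlier in the order D, E, C, F, B, A, so processing vertices in that order labels each vertex after all of its successors.
D: no outgoing edge → L
E: can move to D, which is L ⇒ W
C: can move to D, which is L ⇒ W
F: can move to D, which is L ⇒ W
B: can move to D, which is L ⇒ W
A: moves to F(W), E(W); every one is W ⇒ L

B: W, A: L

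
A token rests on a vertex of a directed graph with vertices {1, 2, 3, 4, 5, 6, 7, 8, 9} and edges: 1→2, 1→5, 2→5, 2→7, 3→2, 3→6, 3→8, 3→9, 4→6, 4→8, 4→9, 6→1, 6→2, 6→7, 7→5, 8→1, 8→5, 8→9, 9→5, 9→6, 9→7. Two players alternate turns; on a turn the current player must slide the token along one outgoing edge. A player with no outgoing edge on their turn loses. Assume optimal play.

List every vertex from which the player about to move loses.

5, 6

Classify positions by backward induction: terminal positions (no move available) are L. From any other position, the mover wins iff some move reaches an L.
Every edge goes from a vertex to one that appears earlier in the order 5, 7, 2, 1, 6, 9, 8, 4, 3, so processing vertices in that order labels each vertex after all of its successors.
5: no outgoing edge → L
7: W (go to 5, an L position)
2: W (go to 5, an L position)
1: W (go to 5, an L position)
6: L (options 1(W), 2(W), 7(W) are all W)
9: W (go to 6, an L position)
8: W (go to 5, an L position)
4: W (go to 6, an L position)
3: W (go to 6, an L position)
The losing starting vertices are exactly the entries labelled L in this table (2 of them).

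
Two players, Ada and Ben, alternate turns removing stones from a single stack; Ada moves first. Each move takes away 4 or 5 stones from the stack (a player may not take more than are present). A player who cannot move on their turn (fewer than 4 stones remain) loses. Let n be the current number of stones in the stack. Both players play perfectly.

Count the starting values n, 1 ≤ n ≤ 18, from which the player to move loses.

Classify positions by backward induction: terminal positions (no move available) are L. From any other position, the mover wins iff some move reaches an L.
n=0: no move → L
n=1: no move → L
n=2: no move → L
n=3: no move → L
n=4: W (go to 0, an L position)
n=5: W (go to 1, an L position)
n=6: W (go to 2, an L position)
n=7: W (go to 3, an L position)
n=8: W (go to 3, an L position)
n=9: L (options 5(W), 4(W) are all W)
n=10: L (options 6(W), 5(W) are all W)
n=11: L (options 7(W), 6(W) are all W)
n=12: L (options 8(W), 7(W) are all W)
n=13: W (go to 9, an L position)
n=14: W (go to 10, an L position)
n=15: W (go to 11, an L position)
n=16: W (go to 12, an L position)
n=17: W (go to 12, an L position)
n=18: L (options 14(W), 13(W) are all W)
L entries with 1 ≤ n ≤ 18 (n=0 is outside the asked range and is not counted): n = 1, 2, 3, 9, 10, 11, 12, 18; that makes 8.

8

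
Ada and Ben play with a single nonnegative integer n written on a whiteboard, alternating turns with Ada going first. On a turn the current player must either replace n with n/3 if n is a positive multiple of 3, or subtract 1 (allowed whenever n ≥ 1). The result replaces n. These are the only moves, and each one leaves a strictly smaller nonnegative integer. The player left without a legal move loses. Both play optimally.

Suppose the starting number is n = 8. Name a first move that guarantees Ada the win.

Move to 7.

Compute win/loss labels from the base case upward. A position with no move is L. Any other position is W if it can reach an L in one move, else L.
n=0: no move → L
n=1: can move to 0, which is L ⇒ W
n=2: the only move is to 1(W), a W ⇒ L
n=3: can move to 2, which is L ⇒ W
n=4: the only move is to 3(W), a W ⇒ L
n=5: can move to 4, which is L ⇒ W
n=6: can move to 2, which is L ⇒ W
n=7: the only move is to 6(W), a W ⇒ L
n=8: can move to 7, which is L ⇒ W
From 8, the L positions reachable in one move are: 7.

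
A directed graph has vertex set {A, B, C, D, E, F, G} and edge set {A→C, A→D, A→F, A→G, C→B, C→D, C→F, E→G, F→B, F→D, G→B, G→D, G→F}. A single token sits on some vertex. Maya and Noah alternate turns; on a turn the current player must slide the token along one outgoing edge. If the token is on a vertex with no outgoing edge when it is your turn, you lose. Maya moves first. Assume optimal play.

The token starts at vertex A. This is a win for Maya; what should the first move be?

Build the W/L table. Terminal = L. A non-terminal position is W if it has a move to some L; otherwise it is L.
Every edge goes from a vertex to one that appears earlier in the order B, D, F, G, C, A, E, so processing vertices in that order labels each vertex after all of its successors.
B: no outgoing edge → L
D: no outgoing edge → L
F: W (go to D, an L position)
G: W (go to D, an L position)
C: W (go to D, an L position)
A: W (go to D, an L position)
E: L (sole option G(W) is W)
From A, the L positions reachable in one move are: D.

Move to D.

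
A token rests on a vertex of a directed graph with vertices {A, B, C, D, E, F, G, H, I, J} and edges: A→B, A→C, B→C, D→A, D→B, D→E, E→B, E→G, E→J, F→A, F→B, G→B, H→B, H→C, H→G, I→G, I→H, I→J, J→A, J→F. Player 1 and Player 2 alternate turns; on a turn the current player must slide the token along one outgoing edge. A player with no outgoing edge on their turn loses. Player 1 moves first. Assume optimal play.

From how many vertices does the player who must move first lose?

4

Compute win/loss labels from the base case upward. A position with no move is L. Any other position is W if it can reach an L in one move, else L.
Every edge goes from a vertex to one that appears earlier in the order C, B, A, F, J, G, H, E, D, I, so processing vertices in that order labels each vertex after all of its successors.
C: no outgoing edge → L
B: can move to C, which is L ⇒ W
A: can move to C, which is L ⇒ W
F: moves to A(W), B(W); every one is W ⇒ L
J: can move to F, which is L ⇒ W
G: the only move is to B(W), a W ⇒ L
H: can move to G, which is L ⇒ W
E: can move to G, which is L ⇒ W
D: moves to E(W), A(W), B(W); every one is W ⇒ L
I: can move to G, which is L ⇒ W
The L vertices are C, D, F, G; that is 4 in all.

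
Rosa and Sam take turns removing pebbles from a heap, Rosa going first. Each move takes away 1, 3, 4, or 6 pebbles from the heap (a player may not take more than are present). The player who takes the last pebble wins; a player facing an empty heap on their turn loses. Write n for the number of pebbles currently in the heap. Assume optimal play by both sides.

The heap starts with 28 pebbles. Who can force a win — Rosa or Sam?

Build the W/L table. Terminal = L. A non-terminal position is W if it has a move to some L; otherwise it is L.
n=0: no move → L
n=1: W (go to 0, an L position)
n=2: L (sole option 1(W) is W)
n=3: W (go to 2, an L position)
n=4: W (go to 0, an L position)
n=5: W (go to 2, an L position)
n=6: W (go to 2, an L position)
n=7: L (options 6(W), 4(W), 3(W), 1(W) are all W)
n=8: W (go to 7, an L position)
n=9: L (options 8(W), 6(W), 5(W), 3(W) are all W)
n=10: W (go to 9, an L position)
n=11: W (go to 7, an L position)
n=12: W (go to 9, an L position)
n=13: W (go to 9, an L position)
n=14: L (options 13(W), 11(W), 10(W), 8(W) are all W)
n=15: W (go to 14, an L position)
n=16: L (options 15(W), 13(W), 12(W), 10(W) are all W)
n=17: W (go to 16, an L position)
n=18: W (go to 14, an L position)
n=19: W (go to 16, an L position)
n=20: W (go to 16, an L position)
n=21: L (options 20(W), 18(W), 17(W), 15(W) are all W)
n=22: W (go to 21, an L position)
n=23: L (options 22(W), 20(W), 19(W), 17(W) are all W)
n=24: W (go to 23, an L position)
n=25: W (go to 21, an L position)
n=26: W (go to 23, an L position)
n=27: W (go to 23, an L position)
n=28: L (options 27(W), 25(W), 24(W), 22(W) are all W)
Every move from 28 reaches a W position, so the mover loses.

Sam wins.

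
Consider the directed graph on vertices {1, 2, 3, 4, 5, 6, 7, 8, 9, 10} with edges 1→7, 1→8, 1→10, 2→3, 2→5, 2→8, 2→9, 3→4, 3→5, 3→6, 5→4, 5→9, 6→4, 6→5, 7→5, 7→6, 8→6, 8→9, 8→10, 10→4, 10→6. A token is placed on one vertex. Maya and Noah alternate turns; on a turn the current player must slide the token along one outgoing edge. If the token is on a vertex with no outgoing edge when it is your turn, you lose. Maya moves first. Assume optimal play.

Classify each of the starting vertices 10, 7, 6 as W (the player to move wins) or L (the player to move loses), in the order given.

10: W, 7: L, 6: W

Classify positions by backward induction: terminal positions (no move available) are L. From any other position, the mover wins iff some move reaches an L.
Every edge goes from a vertex to one that appears earlier in the order 9, 4, 5, 6, 10, 3, 8, 7, 2, 1, so processing vertices in that order labels each vertex after all of its successors.
9: no outgoing edge → L
4: no outgoing edge → L
5: can move to 4, which is L ⇒ W
6: can move to 4, which is L ⇒ W
10: can move to 4, which is L ⇒ W
3: can move to 4, which is L ⇒ W
8: can move to 9, which is L ⇒ W
7: moves to 6(W), 5(W); every one is W ⇒ L
2: can move to 9, which is L ⇒ W
1: can move to 7, which is L ⇒ W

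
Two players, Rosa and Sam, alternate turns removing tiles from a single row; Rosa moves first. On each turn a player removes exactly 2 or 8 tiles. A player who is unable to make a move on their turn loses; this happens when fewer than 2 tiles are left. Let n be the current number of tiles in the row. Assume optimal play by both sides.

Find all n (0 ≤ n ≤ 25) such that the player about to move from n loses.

Compute win/loss labels from the base case upward. A position with no move is L. Any other position is W if it can reach an L in one move, else L.
n=0: no move → L
n=1: no move → L
n=2: W (go to 0, an L position)
n=3: W (go to 1, an L position)
n=4: L (sole option 2(W) is W)
n=5: L (sole option 3(W) is W)
n=6: W (go to 4, an L position)
n=7: W (go to 5, an L position)
n=8: W (go to 0, an L position)
n=9: W (go to 1, an L position)
n=10: L (options 8(W), 2(W) are all W)
n=11: L (options 9(W), 3(W) are all W)
n=12: W (go to 10, an L position)
n=13: W (go to 11, an L position)
n=14: L (options 12(W), 6(W) are all W)
n=15: L (options 13(W), 7(W) are all W)
n=16: W (go to 14, an L position)
n=17: W (go to 15, an L position)
n=18: W (go to 10, an L position)
n=19: W (go to 11, an L position)
n=20: L (options 18(W), 12(W) are all W)
n=21: L (options 19(W), 13(W) are all W)
n=22: W (go to 20, an L position)
n=23: W (go to 21, an L position)
n=24: L (options 22(W), 16(W) are all W)
n=25: L (options 23(W), 17(W) are all W)
The losing starting values of n are exactly the entries labelled L in this table (12 of them).

0, 1, 4, 5, 10, 11, 14, 15, 20, 21, 24, 25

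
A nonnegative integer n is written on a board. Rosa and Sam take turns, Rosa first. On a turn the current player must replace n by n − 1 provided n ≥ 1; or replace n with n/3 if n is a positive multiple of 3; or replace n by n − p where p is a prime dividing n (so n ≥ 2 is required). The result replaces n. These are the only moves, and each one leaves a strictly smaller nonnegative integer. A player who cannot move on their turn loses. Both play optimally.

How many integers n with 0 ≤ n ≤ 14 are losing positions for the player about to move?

4

Classify positions by backward induction: terminal positions (no move available) are L. From any other position, the mover wins iff some move reaches an L.
n=0: no move → L
n=1: →0(L), so W
n=2: →0(L), so W
n=3: →0(L), so W
n=4: →2(W), 3(W) — all W, so L
n=5: →0(L), so W
n=6: →4(L), so W
n=7: →0(L), so W
n=8: →6(W), 7(W) — all W, so L
n=9: →8(L), so W
n=10: →8(L), so W
n=11: →0(L), so W
n=12: →4(L), so W
n=13: →0(L), so W
n=14: →7(W), 12(W), 13(W) — all W, so L
L entries with 0 ≤ n ≤ 14: n = 0, 4, 8, 14; that makes 4.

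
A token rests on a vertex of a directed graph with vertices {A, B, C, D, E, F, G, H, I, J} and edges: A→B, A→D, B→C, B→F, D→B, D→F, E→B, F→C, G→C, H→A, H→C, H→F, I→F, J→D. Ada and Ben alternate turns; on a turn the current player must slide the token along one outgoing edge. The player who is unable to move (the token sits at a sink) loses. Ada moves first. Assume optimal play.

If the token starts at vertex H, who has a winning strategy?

Ada wins.

Use the standard recursion: the mover loses at a terminal position; elsewhere, the mover wins exactly when some move hands the opponent an L position.
Every edge goes from a vertex to one that appears earlier in the order C, F, B, D, A, E, J, H, G, I, so processing vertices in that order labels each vertex after all of its successors.
C: no outgoing edge → L
F: can move to C, which is L ⇒ W
B: can move to C, which is L ⇒ W
D: moves to B(W), F(W); every one is W ⇒ L
A: can move to D, which is L ⇒ W
E: the only move is to B(W), a W ⇒ L
J: can move to D, which is L ⇒ W
H: can move to C, which is L ⇒ W
G: can move to C, which is L ⇒ W
I: the only move is to F(W), a W ⇒ L
From H Ada can move to C, reaching an L position.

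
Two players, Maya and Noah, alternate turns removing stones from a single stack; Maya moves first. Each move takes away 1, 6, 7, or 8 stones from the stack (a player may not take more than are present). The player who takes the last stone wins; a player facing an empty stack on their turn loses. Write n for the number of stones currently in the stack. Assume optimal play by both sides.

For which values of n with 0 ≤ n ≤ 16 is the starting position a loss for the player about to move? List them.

0, 2, 4, 13, 15

Positions with no move are L. A position that does have a move is losing for the player to move precisely when every available move leads to a winning position for the opponent. Fill in the labels:
n=0: no move → L
n=1: →0(L), so W
n=2: →1(W) only, which is W, so L
n=3: →2(L), so W
n=4: →3(W) only, which is W, so L
n=5: →4(L), so W
n=6: →0(L), so W
n=7: →0(L), so W
n=8: →2(L), so W
n=9: →2(L), so W
n=10: →4(L), so W
n=11: →4(L), so W
n=12: →4(L), so W
n=13: →12(W), 7(W), 6(W), 5(W) — all W, so L
n=14: →13(L), so W
n=15: →14(W), 9(W), 8(W), 7(W) — all W, so L
n=16: →15(L), so W
Reading off the rows marked L gives the requested list; there are 5 such values of n.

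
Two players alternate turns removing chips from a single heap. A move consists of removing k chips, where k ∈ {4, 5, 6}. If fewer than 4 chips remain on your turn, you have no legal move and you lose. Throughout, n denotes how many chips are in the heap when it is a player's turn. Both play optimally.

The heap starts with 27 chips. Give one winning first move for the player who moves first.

Work bottom-up. With no move the player to move loses. Otherwise the position is W if at least one move leads to an L position for the opponent, and L if every move leads to a W.
n=0: no move → L
n=1: no move → L
n=2: no move → L
n=3: no move → L
n=4: can move to 0, which is L ⇒ W
n=5: can move to 1, which is L ⇒ W
n=6: can move to 2, which is L ⇒ W
n=7: can move to 3, which is L ⇒ W
n=8: can move to 3, which is L ⇒ W
n=9: can move to 3, which is L ⇒ W
n=10: moves to 6(W), 5(W), 4(W); every one is W ⇒ L
n=11: moves to 7(W), 6(W), 5(W); every one is W ⇒ L
n=12: moves to 8(W), 7(W), 6(W); every one is W ⇒ L
n=13: moves to 9(W), 8(W), 7(W); every one is W ⇒ L
n=14: can move to 10, which is L ⇒ W
n=15: can move to 11, which is L ⇒ W
n=16: can move to 12, which is L ⇒ W
n=17: can move to 13, which is L ⇒ W
n=18: can move to 13, which is L ⇒ W
n=19: can move to 13, which is L ⇒ W
n=20: moves to 16(W), 15(W), 14(W); every one is W ⇒ L
n=21: moves to 17(W), 16(W), 15(W); every one is W ⇒ L
n=22: moves to 18(W), 17(W), 16(W); every one is W ⇒ L
n=23: moves to 19(W), 18(W), 17(W); every one is W ⇒ L
n=24: can move to 20, which is L ⇒ W
n=25: can move to 21, which is L ⇒ W
n=26: can move to 22, which is L ⇒ W
n=27: can move to 23, which is L ⇒ W
From 27, the L positions reachable in one move are: 23, 22, 21. Any move reaching one of these is winning.

Remove 4, leaving 23.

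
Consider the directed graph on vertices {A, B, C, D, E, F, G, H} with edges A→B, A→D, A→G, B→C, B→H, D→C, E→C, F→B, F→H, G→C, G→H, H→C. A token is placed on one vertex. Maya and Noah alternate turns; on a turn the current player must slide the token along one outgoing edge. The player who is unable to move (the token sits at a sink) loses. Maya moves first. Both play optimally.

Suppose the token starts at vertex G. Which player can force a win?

Label each position W (a win for the player to move) or L (a loss). A position with no legal move is L; any other position is W exactly when some move reaches an L, and L when every move reaches a W.
Every edge goes from a vertex to one that appears earlier in the order C, H, G, B, D, F, E, A, so processing vertices in that order labels each vertex after all of its successors.
C: no outgoing edge → L
H: can move to C, which is L ⇒ W
G: can move to C, which is L ⇒ W
B: can move to C, which is L ⇒ W
D: can move to C, which is L ⇒ W
F: moves to B(W), H(W); every one is W ⇒ L
E: can move to C, which is L ⇒ W
A: moves to D(W), B(W), G(W); every one is W ⇒ L
The starting position G is W: Maya should move to C, handing over an L position.

Maya wins.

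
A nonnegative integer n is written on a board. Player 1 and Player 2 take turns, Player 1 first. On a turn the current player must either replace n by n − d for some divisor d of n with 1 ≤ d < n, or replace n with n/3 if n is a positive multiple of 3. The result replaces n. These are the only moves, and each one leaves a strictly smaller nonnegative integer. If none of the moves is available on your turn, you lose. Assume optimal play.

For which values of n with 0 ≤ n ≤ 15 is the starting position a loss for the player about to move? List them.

0, 1, 4, 7, 9, 11, 13, 15

Build the W/L table. Terminal = L. A non-terminal position is W if it has a move to some L; otherwise it is L.
n=0: no move → L
n=1: no move → L
n=2: reaches L-position 1 → W
n=3: reaches L-position 1 → W
n=4: only reaches 2(W), 3(W), all W → L
n=5: reaches L-position 4 → W
n=6: reaches L-position 4 → W
n=7: only reaches 6(W), which is W → L
n=8: reaches L-position 4 → W
n=9: only reaches 3(W), 6(W), 8(W), all W → L
n=10: reaches L-position 9 → W
n=11: only reaches 10(W), which is W → L
n=12: reaches L-position 4 → W
n=13: only reaches 12(W), which is W → L
n=14: reaches L-position 7 → W
n=15: only reaches 5(W), 10(W), 12(W), 14(W), all W → L
Reading off the rows marked L gives the requested list; there are 8 such values of n.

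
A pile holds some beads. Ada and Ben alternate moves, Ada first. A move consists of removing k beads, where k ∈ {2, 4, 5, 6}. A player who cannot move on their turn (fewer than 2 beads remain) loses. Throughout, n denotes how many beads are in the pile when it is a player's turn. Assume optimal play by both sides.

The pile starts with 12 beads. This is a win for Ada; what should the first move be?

Remove 4, leaving 8.

Use the standard recursion: the mover loses at a terminal position; elsewhere, the mover wins exactly when some move hands the opponent an L position.
n=0: no move → L
n=1: no move → L
n=2: can move to 0, which is L ⇒ W
n=3: can move to 1, which is L ⇒ W
n=4: can move to 0, which is L ⇒ W
n=5: can move to 1, which is L ⇒ W
n=6: can move to 1, which is L ⇒ W
n=7: can move to 1, which is L ⇒ W
n=8: moves to 6(W), 4(W), 3(W), 2(W); every one is W ⇒ L
n=9: moves to 7(W), 5(W), 4(W), 3(W); every one is W ⇒ L
n=10: can move to 8, which is L ⇒ W
n=11: can move to 9, which is L ⇒ W
n=12: can move to 8, which is L ⇒ W
From 12, the L positions reachable in one move are: 8.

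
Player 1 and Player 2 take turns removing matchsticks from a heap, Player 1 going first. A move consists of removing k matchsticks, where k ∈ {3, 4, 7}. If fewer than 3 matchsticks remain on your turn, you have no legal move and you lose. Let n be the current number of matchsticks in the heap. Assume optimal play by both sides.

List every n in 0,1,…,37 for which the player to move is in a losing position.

Build the W/L table. Terminal = L. A non-terminal position is W if it has a move to some L; otherwise it is L.
n=0: no move → L
n=1: no move → L
n=2: no move → L
n=3: reaches L-position 0 → W
n=4: reaches L-position 1 → W
n=5: reaches L-position 2 → W
n=6: reaches L-position 2 → W
n=7: reaches L-position 0 → W
n=8: reaches L-position 1 → W
n=9: reaches L-position 2 → W
n=10: only reaches 7(W), 6(W), 3(W), all W → L
n=11: only reaches 8(W), 7(W), 4(W), all W → L
n=12: only reaches 9(W), 8(W), 5(W), all W → L
n=13: reaches L-position 10 → W
n=14: reaches L-position 11 → W
n=15: reaches L-position 12 → W
n=16: reaches L-position 12 → W
n=17: reaches L-position 10 → W
n=18: reaches L-position 11 → W
n=19: reaches L-position 12 → W
n=20: only reaches 17(W), 16(W), 13(W), all W → L
n=21: only reaches 18(W), 17(W), 14(W), all W → L
n=22: only reaches 19(W), 18(W), 15(W), all W → L
n=23: reaches L-position 20 → W
n=24: reaches L-position 21 → W
n=25: reaches L-position 22 → W
n=26: reaches L-position 22 → W
n=27: reaches L-position 20 → W
n=28: reaches L-position 21 → W
n=29: reaches L-position 22 → W
n=30: only reaches 27(W), 26(W), 23(W), all W → L
n=31: only reaches 28(W), 27(W), 24(W), all W → L
n=32: only reaches 29(W), 28(W), 25(W), all W → L
n=33: reaches L-position 30 → W
n=34: reaches L-position 31 → W
n=35: reaches L-position 32 → W
n=36: reaches L-position 32 → W
n=37: reaches L-position 30 → W
The losing starting values of n are exactly the entries labelled L in this table (12 of them).

0, 1, 2, 10, 11, 12, 20, 21, 22, 30, 31, 32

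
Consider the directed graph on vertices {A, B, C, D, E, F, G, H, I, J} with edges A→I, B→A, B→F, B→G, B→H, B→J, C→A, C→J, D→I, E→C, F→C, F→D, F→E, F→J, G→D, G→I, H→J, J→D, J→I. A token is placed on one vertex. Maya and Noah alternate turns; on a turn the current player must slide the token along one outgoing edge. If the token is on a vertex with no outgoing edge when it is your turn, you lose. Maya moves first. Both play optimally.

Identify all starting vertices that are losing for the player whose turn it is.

Work bottom-up. With no move the player to move loses. Otherwise the position is W if at least one move leads to an L position for the opponent, and L if every move leads to a W.
Every edge goes from a vertex to one that appears earlier in the order I, D, A, J, H, G, C, E, F, B, so processing vertices in that order labels each vertex after all of its successors.
I: no outgoing edge → L
D: reaches L-position I → W
A: reaches L-position I → W
J: reaches L-position I → W
H: only reaches J(W), which is W → L
G: reaches L-position I → W
C: only reaches J(W), A(W), all W → L
E: reaches L-position C → W
F: reaches L-position C → W
B: reaches L-position H → W
Reading off the rows marked L gives the requested list; there are 3 such vertices.

C, H, I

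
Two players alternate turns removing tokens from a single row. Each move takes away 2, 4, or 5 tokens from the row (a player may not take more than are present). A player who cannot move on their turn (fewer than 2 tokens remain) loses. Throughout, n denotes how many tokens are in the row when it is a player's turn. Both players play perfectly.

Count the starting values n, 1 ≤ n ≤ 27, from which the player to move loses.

7

Label each position W (a win for the player to move) or L (a loss). A position with no legal move is L; any other position is W exactly when some move reaches an L, and L when every move reaches a W.
n=0: no move → L
n=1: no move → L
n=2: reaches L-position 0 → W
n=3: reaches L-position 1 → W
n=4: reaches L-position 0 → W
n=5: reaches L-position 1 → W
n=6: reaches L-position 1 → W
n=7: only reaches 5(W), 3(W), 2(W), all W → L
n=8: only reaches 6(W), 4(W), 3(W), all W → L
n=9: reaches L-position 7 → W
n=10: reaches L-position 8 → W
n=11: reaches L-position 7 → W
n=12: reaches L-position 8 → W
n=13: reaches L-position 8 → W
n=14: only reaches 12(W), 10(W), 9(W), all W → L
n=15: only reaches 13(W), 11(W), 10(W), all W → L
n=16: reaches L-position 14 → W
n=17: reaches L-position 15 → W
n=18: reaches L-position 14 → W
n=19: reaches L-position 15 → W
n=20: reaches L-position 15 → W
n=21: only reaches 19(W), 17(W), 16(W), all W → L
n=22: only reaches 20(W), 18(W), 17(W), all W → L
n=23: reaches L-position 21 → W
n=24: reaches L-position 22 → W
n=25: reaches L-position 21 → W
n=26: reaches L-position 22 → W
n=27: reaches L-position 22 → W
L entries with 1 ≤ n ≤ 27 (n=0 is outside the asked range and is not counted): n = 1, 7, 8, 14, 15, 21, 22; that makes 7.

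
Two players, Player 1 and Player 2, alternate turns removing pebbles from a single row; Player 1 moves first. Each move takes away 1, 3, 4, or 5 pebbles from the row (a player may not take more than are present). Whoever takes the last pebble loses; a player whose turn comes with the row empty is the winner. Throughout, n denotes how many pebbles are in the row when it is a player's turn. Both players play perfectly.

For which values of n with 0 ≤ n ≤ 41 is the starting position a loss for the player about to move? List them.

1, 3, 9, 11, 17, 19, 25, 27, 33, 35, 41

Positions with no move are W. A position that does have a move is losing for the player to move precisely when every available move leads to a winning position for the opponent. Fill in the labels:
n=0: no move; the opponent has just taken the last pebble and therefore loses → W
n=1: the only move is to 0(W), a W ⇒ L
n=2: can move to 1, which is L ⇒ W
n=3: moves to 2(W), 0(W); every one is W ⇒ L
n=4: can move to 3, which is L ⇒ W
n=5: can move to 1, which is L ⇒ W
n=6: can move to 3, which is L ⇒ W
n=7: can move to 3, which is L ⇒ W
n=8: can move to 3, which is L ⇒ W
n=9: moves to 8(W), 6(W), 5(W), 4(W); every one is W ⇒ L
n=10: can move to 9, which is L ⇒ W
n=11: moves to 10(W), 8(W), 7(W), 6(W); every one is W ⇒ L
n=12: can move to 11, which is L ⇒ W
n=13: can move to 9, which is L ⇒ W
n=14: can move to 11, which is L ⇒ W
n=15: can move to 11, which is L ⇒ W
n=16: can move to 11, which is L ⇒ W
n=17: moves to 16(W), 14(W), 13(W), 12(W); every one is W ⇒ L
n=18: can move to 17, which is L ⇒ W
n=19: moves to 18(W), 16(W), 15(W), 14(W); every one is W ⇒ L
n=20: can move to 19, which is L ⇒ W
n=21: can move to 17, which is L ⇒ W
n=22: can move to 19, which is L ⇒ W
n=23: can move to 19, which is L ⇒ W
n=24: can move to 19, which is L ⇒ W
n=25: moves to 24(W), 22(W), 21(W), 20(W); every one is W ⇒ L
n=26: can move to 25, which is L ⇒ W
n=27: moves to 26(W), 24(W), 23(W), 22(W); every one is W ⇒ L
n=28: can move to 27, which is L ⇒ W
n=29: can move to 25, which is L ⇒ W
n=30: can move to 27, which is L ⇒ W
n=31: can move to 27, which is L ⇒ W
n=32: can move to 27, which is L ⇒ W
n=33: moves to 32(W), 30(W), 29(W), 28(W); every one is W ⇒ L
n=34: can move to 33, which is L ⇒ W
n=35: moves to 34(W), 32(W), 31(W), 30(W); every one is W ⇒ L
n=36: can move to 35, which is L ⇒ W
n=37: can move to 33, which is L ⇒ W
n=38: can move to 35, which is L ⇒ W
n=39: can move to 35, which is L ⇒ W
n=40: can move to 35, which is L ⇒ W
n=41: moves to 40(W), 38(W), 37(W), 36(W); every one is W ⇒ L
The losing starting values of n are exactly the entries labelled L in this table (11 of them).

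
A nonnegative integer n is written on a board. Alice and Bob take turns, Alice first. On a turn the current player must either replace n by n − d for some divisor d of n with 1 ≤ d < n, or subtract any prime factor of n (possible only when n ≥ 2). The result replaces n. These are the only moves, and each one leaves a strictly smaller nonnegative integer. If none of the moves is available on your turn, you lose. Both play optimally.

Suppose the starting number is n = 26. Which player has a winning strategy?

Bob wins.

Use the standard recursion: the mover loses at a terminal position; elsewhere, the mover wins exactly when some move hands the opponent an L position.
n=0: no move → L
n=1: no move → L
n=2: can move to 0, which is L ⇒ W
n=3: can move to 0, which is L ⇒ W
n=4: moves to 2(W), 3(W); every one is W ⇒ L
n=5: can move to 0, which is L ⇒ W
n=6: can move to 4, which is L ⇒ W
n=7: can move to 0, which is L ⇒ W
n=8: can move to 4, which is L ⇒ W
n=9: moves to 6(W), 8(W); every one is W ⇒ L
n=10: can move to 9, which is L ⇒ W
n=11: can move to 0, which is L ⇒ W
n=12: can move to 9, which is L ⇒ W
n=13: can move to 0, which is L ⇒ W
n=14: moves to 7(W), 12(W), 13(W); every one is W ⇒ L
n=15: can move to 14, which is L ⇒ W
n=16: can move to 14, which is L ⇒ W
n=17: can move to 0, which is L ⇒ W
n=18: can move to 9, which is L ⇒ W
n=19: can move to 0, which is L ⇒ W
n=20: moves to 10(W), 15(W), 16(W), 18(W), 19(W); every one is W ⇒ L
n=21: can move to 14, which is L ⇒ W
n=22: can move to 20, which is L ⇒ W
n=23: can move to 0, which is L ⇒ W
n=24: can move to 20, which is L ⇒ W
n=25: can move to 20, which is L ⇒ W
n=26: moves to 13(W), 24(W), 25(W); every one is W ⇒ L
Every move from 26 reaches a W position, so the mover loses.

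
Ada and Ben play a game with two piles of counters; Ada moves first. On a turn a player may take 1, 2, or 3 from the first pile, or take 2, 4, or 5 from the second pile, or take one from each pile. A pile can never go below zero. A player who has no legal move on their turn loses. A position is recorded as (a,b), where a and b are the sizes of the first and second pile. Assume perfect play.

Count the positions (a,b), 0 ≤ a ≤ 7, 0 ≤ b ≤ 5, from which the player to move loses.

12

Classify positions by backward induction: terminal positions (no move available) are L. From any other position, the mover wins iff some move reaches an L.
Every move lowers a or b (never raises either), so fill the grid row by row in increasing a, and left to right within a row: each cell's successors are then already labelled.
      b=0  b=1  b=2  b=3  b=4  b=5
a=0:    L    L    W    W    W    W
a=1:    W    W    W    L    L    W
a=2:    W    W    L    W    W    W
a=3:    W    W    W    W    W    L
a=4:    L    L    W    W    W    W
a=5:    W    W    W    L    L    W
a=6:    W    W    L    W    W    W
a=7:    W    W    W    W    W    L
Cells with no legal move (terminal, hence L): (0,0), (0,1).
The remaining L cells, each justified by listing all of its moves:
(1,3): →(0,3)(W), (1,1)(W), (0,2)(W) — all W, so L
(1,4): →(0,4)(W), (1,2)(W), (1,0)(W), (0,3)(W) — all W, so L
(2,2): →(1,2)(W), (0,2)(W), (2,0)(W), (1,1)(W) — all W, so L
(3,5): →(2,5)(W), (1,5)(W), (0,5)(W), (3,3)(W), (3,1)(W), (3,0)(W), (2,4)(W) — all W, so L
(4,0): →(3,0)(W), (2,0)(W), (1,0)(W) — all W, so L
(4,1): →(3,1)(W), (2,1)(W), (1,1)(W), (3,0)(W) — all W, so L
(5,3): →(4,3)(W), (3,3)(W), (2,3)(W), (5,1)(W), (4,2)(W) — all W, so L
(5,4): →(4,4)(W), (3,4)(W), (2,4)(W), (5,2)(W), (5,0)(W), (4,3)(W) — all W, so L
(6,2): →(5,2)(W), (4,2)(W), (3,2)(W), (6,0)(W), (5,1)(W) — all W, so L
(7,5): →(6,5)(W), (5,5)(W), (4,5)(W), (7,3)(W), (7,1)(W), (7,0)(W), (6,4)(W) — all W, so L
Every other cell has at least one move into one of the L cells above, so it is W.
L cells per row: a=0: 2, a=1: 2, a=2: 1, a=3: 1, a=4: 2, a=5: 2, a=6: 1, a=7: 1; total 12.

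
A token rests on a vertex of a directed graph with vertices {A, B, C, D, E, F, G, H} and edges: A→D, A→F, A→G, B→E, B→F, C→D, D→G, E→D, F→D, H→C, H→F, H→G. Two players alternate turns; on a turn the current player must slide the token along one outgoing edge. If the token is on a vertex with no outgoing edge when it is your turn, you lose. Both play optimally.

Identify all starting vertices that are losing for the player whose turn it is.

Use the standard recursion: the mover loses at a terminal position; elsewhere, the mover wins exactly when some move hands the opponent an L position.
Every edge goes from a vertex to one that appears earlier in the order G, D, F, A, C, E, B, H, so processing vertices in that order labels each vertex after all of its successors.
G: no outgoing edge → L
D: →G(L), so W
F: →D(W) only, which is W, so L
A: →F(L), so W
C: →D(W) only, which is W, so L
E: →D(W) only, which is W, so L
B: →E(L), so W
H: →C(L), so W
Reading off the rows marked L gives the requested list; there are 4 such vertices.

C, E, F, G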